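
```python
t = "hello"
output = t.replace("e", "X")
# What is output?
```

Trace:
`t = "hello"` → t = 'hello'
`output = t.replace("e", "X")` → output = 'hXllo'
So output = 'hXllo'

Answer: 'hXllo'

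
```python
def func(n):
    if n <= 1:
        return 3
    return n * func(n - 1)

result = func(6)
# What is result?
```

func(6) = 6 * 5 * 4 * 3 * 2 * 3 = 2160

Answer: 2160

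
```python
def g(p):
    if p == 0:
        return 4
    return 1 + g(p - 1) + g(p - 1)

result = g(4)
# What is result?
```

g(p) = 1 + 2·g(p-1), g(0)=4. Closed form: (4+1)·2^4 - 1 = 79.

Answer: 79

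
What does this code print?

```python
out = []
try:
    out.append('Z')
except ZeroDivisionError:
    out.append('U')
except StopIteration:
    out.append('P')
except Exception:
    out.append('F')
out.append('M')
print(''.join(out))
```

Execution trace: 'Z' (try body, no exception) → 'M' (after the try/except). Output: ZM

Answer: ZM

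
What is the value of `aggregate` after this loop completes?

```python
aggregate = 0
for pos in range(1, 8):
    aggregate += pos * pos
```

Sum of squares 1² to 7² = 140
`aggregate` takes the values: 0 → 1 → 5 → 14 → 30 → 55 → 91 → 140

Answer: 140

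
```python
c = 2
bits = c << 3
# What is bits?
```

Trace:
`c = 2` → c = 2
`bits = c << 3` → bits = 16
So bits = 16

Answer: 16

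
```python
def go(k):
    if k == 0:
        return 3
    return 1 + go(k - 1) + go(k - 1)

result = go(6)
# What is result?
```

go(k) = 1 + 2·go(k-1), go(0)=3. Closed form: (3+1)·2^6 - 1 = 255.

Answer: 255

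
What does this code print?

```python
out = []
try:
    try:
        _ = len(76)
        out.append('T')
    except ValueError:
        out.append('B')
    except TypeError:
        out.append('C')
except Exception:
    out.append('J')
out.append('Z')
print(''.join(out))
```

Execution trace: 'C' (inner except TypeError) → 'Z' (after the try/except). Output: CZ

Answer: CZ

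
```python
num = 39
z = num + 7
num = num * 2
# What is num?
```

Trace:
`num = 39` → num = 39
`z = num + 7` → z = 46
`num = num * 2` → num = 78
So num = 78

Answer: 78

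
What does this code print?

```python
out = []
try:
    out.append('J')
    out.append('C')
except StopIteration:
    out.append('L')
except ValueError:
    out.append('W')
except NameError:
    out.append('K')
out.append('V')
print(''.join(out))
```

Execution trace: 'J' (try body) → 'C' (try body, no exception) → 'V' (after the try/except). Output: JCV

Answer: JCV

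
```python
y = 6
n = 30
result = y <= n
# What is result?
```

Trace:
`y = 6` → y = 6
`n = 30` → n = 30
`result = y <= n` → result = True
So result = True

Answer: True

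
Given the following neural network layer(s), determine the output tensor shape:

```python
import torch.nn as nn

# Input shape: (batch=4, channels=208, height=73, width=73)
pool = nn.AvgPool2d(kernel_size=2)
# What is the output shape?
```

Input: (4, 208, 73, 73) -> Output: (4, 208, 36, 36)

Answer: (4, 208, 36, 36)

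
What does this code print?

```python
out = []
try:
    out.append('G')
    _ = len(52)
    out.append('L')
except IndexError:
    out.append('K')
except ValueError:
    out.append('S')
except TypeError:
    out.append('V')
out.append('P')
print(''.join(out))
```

Execution trace: 'G' (try body) → 'V' (except TypeError) → 'P' (after the try/except). Output: GVP

Answer: GVP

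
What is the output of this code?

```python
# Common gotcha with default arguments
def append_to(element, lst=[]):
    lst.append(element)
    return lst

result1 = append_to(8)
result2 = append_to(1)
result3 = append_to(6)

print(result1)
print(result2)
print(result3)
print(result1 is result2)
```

Key concept: mutable default argument gotcha.
Step by step:
`result1 = append_to(8)` → result1 = [8]
`result2 = append_to(1)` → result1 = [8, 1] (same object as result2); result2 = [8, 1] (same object as result1)
`result3 = append_to(6)` → result1 = [8, 1, 6] (same object as result2, result3); result2 = [8, 1, 6] (same object as result1, result3); result3 = [8, 1, 6] (same object as result1, result2)
`print(result1)` → prints [8, 1, 6]
`print(result2)` → prints [8, 1, 6]
`print(result3)` → prints [8, 1, 6]
`print(result1 is result2)` → prints True

Answer:
[8, 1, 6]
[8, 1, 6]
[8, 1, 6]
True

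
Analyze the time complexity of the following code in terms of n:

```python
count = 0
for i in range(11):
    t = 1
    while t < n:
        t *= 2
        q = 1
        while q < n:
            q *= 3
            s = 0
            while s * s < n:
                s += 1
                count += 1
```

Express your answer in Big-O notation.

Each loop level contributes: 1 × log n × log n × √n. Multiplying the contributions gives O(√n log² n).

Answer: O(√n log² n)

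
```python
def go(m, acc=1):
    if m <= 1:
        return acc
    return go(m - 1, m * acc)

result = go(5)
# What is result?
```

Accumulator trace (n, acc): (5, 1) -> (4, 5) -> (3, 20) -> (2, 60) -> (1, 120) -> return 120

Answer: 120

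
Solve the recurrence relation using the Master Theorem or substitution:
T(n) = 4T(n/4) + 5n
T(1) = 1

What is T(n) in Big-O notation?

By Master Theorem: a=4, b=4, f(n)=5n. Since log_4(4) = 1 and f(n) = Θ(n^1), Case 2 applies. T(n) = O(n log n).

Answer: O(n log n)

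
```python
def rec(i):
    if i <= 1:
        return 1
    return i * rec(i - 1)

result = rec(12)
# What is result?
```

rec(12) = 12 * 11 * 10 * 9 * 8 * 7 * 6 * 5 * 4 * 3 * 2 * 1 = 479001600

Answer: 479001600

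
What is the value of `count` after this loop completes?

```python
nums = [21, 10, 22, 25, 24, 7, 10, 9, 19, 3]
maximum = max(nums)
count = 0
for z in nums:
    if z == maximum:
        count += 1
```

Count of max value 25 in [21, 10, 22, 25, 24, 7, 10, 9, 19, 3]
`count` takes the values: 0 → 1

Answer: 1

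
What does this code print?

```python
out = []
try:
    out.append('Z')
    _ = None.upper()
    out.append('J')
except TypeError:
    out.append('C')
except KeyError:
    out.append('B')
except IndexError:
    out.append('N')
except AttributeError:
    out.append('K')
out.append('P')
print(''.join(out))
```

Execution trace: 'Z' (try body) → 'K' (except AttributeError) → 'P' (after the try/except). Output: ZKP

Answer: ZKP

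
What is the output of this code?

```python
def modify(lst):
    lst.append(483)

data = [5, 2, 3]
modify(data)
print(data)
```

Key concept: function modifies passed list.
Step by step:
`data = [5, 2, 3]` → data = [5, 2, 3]
`modify(data)` → data = [5, 2, 3, 483]
`print(data)` → prints [5, 2, 3, 483]

Answer: [5, 2, 3, 483]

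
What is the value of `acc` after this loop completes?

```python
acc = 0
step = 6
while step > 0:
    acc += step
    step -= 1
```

Sum 6 down to 1
`acc` takes the values: 0 → 6 → 11 → 15 → 18 → 20 → 21

Answer: 21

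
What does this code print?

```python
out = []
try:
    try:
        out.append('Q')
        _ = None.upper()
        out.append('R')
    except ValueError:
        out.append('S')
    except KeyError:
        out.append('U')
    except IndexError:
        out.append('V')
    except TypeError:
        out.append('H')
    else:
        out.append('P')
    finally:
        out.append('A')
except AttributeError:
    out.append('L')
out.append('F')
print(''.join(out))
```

Execution trace: 'Q' (try body) → 'A' (finally) → 'L' (outer except AttributeError) → 'F' (after the try/except). Output: QALF

Answer: QALF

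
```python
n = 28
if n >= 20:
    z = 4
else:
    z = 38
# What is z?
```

Trace:
`n = 28` → n = 28
`if n >= 20: ...` → n >= 20 is True → z = 4
So z = 4

Answer: 4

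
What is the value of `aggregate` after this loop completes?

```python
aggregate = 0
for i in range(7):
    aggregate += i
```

Sum of 0 to 6 = 21
`aggregate` takes the values: 0 → 1 → 3 → 6 → 10 → 15 → 21

Answer: 21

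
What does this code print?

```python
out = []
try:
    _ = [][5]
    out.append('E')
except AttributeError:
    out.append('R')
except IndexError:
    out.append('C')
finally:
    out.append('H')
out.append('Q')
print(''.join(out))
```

Execution trace: 'C' (except IndexError) → 'H' (finally) → 'Q' (after the try/except). Output: CHQ

Answer: CHQ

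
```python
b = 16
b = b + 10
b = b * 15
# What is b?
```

Trace:
`b = 16` → b = 16
`b = b + 10` → b = 26
`b = b * 15` → b = 390
So b = 390

Answer: 390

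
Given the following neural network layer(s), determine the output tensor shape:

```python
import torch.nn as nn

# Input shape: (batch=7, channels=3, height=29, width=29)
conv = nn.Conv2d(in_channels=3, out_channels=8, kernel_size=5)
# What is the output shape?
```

Input: (7, 3, 29, 29) -> Output: (7, 8, 25, 25)

Answer: (7, 8, 25, 25)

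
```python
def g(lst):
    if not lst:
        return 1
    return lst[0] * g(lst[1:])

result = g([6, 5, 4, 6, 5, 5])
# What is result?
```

Product over [6, 5, 4, 6, 5, 5] = 6 * 5 * 4 * 6 * 5 * 5 = 18000

Answer: 18000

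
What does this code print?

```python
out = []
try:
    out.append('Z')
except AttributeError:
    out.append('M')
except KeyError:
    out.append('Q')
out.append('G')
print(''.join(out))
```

Execution trace: 'Z' (try body, no exception) → 'G' (after the try/except). Output: ZG

Answer: ZG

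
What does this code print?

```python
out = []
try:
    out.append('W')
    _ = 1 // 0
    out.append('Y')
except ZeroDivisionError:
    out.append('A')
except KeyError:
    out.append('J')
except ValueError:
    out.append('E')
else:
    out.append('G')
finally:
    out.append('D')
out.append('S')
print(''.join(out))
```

Execution trace: 'W' (try body) → 'A' (except ZeroDivisionError) → 'D' (finally) → 'S' (after the try/except). Output: WADS

Answer: WADS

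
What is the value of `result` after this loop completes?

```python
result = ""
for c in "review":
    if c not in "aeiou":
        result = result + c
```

Remove vowels from 'review'
`result` takes the values: "" → "r" → "rv" → "rvw"

Answer: "rvw"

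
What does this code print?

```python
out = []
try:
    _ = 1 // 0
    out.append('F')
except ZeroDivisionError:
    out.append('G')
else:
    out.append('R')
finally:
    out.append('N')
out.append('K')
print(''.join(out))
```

Execution trace: 'G' (except ZeroDivisionError) → 'N' (finally) → 'K' (after the try/except). Output: GNK

Answer: GNK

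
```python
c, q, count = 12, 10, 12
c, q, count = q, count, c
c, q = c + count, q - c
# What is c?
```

Trace:
`c, q, count = 12, 10, 12` → c = 12; q = 10; count = 12
`c, q, count = q, count, c` → c = 10; q = 12; count = 12
`c, q = c + count, q - c` → c = 22; q = 2
So c = 22

Answer: 22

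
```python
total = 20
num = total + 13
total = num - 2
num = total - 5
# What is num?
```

Trace:
`total = 20` → total = 20
`num = total + 13` → num = 33
`total = num - 2` → total = 31
`num = total - 5` → num = 26
So num = 26

Answer: 26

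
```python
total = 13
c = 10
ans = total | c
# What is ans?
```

Trace:
`total = 13` → total = 13
`c = 10` → c = 10
`ans = total | c` → ans = 15
So ans = 15

Answer: 15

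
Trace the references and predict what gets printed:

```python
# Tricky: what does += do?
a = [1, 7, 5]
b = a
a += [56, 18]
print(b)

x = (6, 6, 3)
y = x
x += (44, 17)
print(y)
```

Key concept: += behavior differs for mutable vs immutable.
Step by step:
`a = [1, 7, 5]` → a = [1, 7, 5]
`b = a` → b = [1, 7, 5] (same object as a)
`a += [56, 18]` → a = [1, 7, 5, 56, 18] (same object as b); b = [1, 7, 5, 56, 18] (same object as a)
`print(b)` → prints [1, 7, 5, 56, 18]
`x = (6, 6, 3)` → x = (6, 6, 3)
`y = x` → y = (6, 6, 3)
`x += (44, 17)` → x = (6, 6, 3, 44, 17)
`print(y)` → prints (6, 6, 3)

Answer:
[1, 7, 5, 56, 18]
(6, 6, 3)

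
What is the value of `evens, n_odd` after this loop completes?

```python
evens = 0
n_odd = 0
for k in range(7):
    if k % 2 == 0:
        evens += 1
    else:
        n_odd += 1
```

Count evens and odds in range(7)
`evens, n_odd` takes the values: (0, 0) → (1, 0) → (1, 1) → (2, 1) → (2, 2) → (3, 2) → (3, 3) → (4, 3)

Answer: 4, 3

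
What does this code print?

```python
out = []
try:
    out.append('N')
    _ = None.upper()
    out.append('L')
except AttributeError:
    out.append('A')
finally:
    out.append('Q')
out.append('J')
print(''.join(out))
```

Execution trace: 'N' (try body) → 'A' (except AttributeError) → 'Q' (finally) → 'J' (after the try/except). Output: NAQJ

Answer: NAQJ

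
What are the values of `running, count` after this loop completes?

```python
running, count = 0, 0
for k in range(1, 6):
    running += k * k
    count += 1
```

Sum of squares and count
`running, count` takes the values: (0, 0) → (1, 0) → (1, 1) → (5, 1) → (5, 2) → (14, 2) → (14, 3) → (30, 3) → (30, 4) → (55, 4) → (55, 5)

Answer: 55, 5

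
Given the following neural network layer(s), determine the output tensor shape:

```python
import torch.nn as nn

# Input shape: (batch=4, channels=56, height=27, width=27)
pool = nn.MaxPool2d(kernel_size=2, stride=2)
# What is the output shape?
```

Input: (4, 56, 27, 27) -> Output: (4, 56, 13, 13)

Answer: (4, 56, 13, 13)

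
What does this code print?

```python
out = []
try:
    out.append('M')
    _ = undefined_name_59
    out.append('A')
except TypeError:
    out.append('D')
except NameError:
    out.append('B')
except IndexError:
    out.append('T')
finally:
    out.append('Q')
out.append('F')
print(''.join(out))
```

Execution trace: 'M' (try body) → 'B' (except NameError) → 'Q' (finally) → 'F' (after the try/except). Output: MBQF

Answer: MBQF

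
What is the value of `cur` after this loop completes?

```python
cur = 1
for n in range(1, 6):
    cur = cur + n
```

Start at 1, add 1 through 5
`cur` takes the values: 1 → 2 → 4 → 7 → 11 → 16

Answer: 16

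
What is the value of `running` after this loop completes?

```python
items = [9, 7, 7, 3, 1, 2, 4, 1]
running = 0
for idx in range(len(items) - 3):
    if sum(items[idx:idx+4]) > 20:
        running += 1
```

Count windows with sum > 20
`running` takes the values: 0 → 1

Answer: 1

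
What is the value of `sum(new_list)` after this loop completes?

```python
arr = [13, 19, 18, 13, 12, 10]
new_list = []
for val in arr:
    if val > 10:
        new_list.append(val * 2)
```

Sum of doubled values > 10
`new_list` takes the values: [] → [26] → [26, 38] → [26, 38, 36] → [26, 38, 36, 26] → [26, 38, 36, 26, 24]
So `sum(new_list)` = 150

Answer: 150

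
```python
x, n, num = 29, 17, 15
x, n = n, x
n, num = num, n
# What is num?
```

Trace:
`x, n, num = 29, 17, 15` → x = 29; n = 17; num = 15
`x, n = n, x` → x = 17; n = 29
`n, num = num, n` → n = 15; num = 29
So num = 29

Answer: 29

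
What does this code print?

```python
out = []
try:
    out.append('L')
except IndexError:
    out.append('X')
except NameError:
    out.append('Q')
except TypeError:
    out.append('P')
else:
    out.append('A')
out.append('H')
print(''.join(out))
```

Execution trace: 'L' (try body, no exception) → 'A' (else) → 'H' (after the try/except). Output: LAH

Answer: LAH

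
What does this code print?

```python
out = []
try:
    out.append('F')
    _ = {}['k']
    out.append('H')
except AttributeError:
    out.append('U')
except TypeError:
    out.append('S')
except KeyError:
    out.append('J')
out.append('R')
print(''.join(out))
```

Execution trace: 'F' (try body) → 'J' (except KeyError) → 'R' (after the try/except). Output: FJR

Answer: FJR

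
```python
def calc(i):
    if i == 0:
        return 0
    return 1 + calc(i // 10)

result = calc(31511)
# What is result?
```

Count of digits of 31511: 5

Answer: 5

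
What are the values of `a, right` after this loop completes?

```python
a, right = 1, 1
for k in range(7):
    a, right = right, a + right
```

Fibonacci: after 7 iterations
`a, right` takes the values: (1, 1) → (1, 2) → (2, 3) → (3, 5) → (5, 8) → (8, 13) → (13, 21) → (21, 34)

Answer: 21, 34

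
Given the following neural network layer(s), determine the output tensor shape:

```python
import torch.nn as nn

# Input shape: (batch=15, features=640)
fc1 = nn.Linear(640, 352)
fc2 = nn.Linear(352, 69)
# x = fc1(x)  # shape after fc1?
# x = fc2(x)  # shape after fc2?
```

Input: (15, 640) -> after fc1: (15, 352) -> Output: (15, 69)

Answer: (15, 69)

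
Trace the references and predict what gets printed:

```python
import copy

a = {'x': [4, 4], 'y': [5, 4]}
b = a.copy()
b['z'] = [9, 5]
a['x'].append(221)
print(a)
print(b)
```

Key concept: shallow copy of dict with mutable values.
Step by step:
`a = {'x': [4, 4], 'y': [5, 4]}` → a = {'x': [4, 4], 'y': [5, 4]}
`b = a.copy()` → b = {'x': [4, 4], 'y': [5, 4]}
`b['z'] = [9, 5]` → b = {'x': [4, 4], 'y': [5, 4], 'z': [9, 5]}
`a['x'].append(221)` → a = {'x': [4, 4, 221], 'y': [5, 4]}; b = {'x': [4, 4, 221], 'y': [5, 4], 'z': [9, 5]}
`print(a)` → prints {'x': [4, 4, 221], 'y': [5, 4]}
`print(b)` → prints {'x': [4, 4, 221], 'y': [5, 4], 'z': [9, 5]}

Answer:
{'x': [4, 4, 221], 'y': [5, 4]}
{'x': [4, 4, 221], 'y': [5, 4], 'z': [9, 5]}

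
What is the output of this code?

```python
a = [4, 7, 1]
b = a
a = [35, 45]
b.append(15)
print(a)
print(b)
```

Key concept: rebinding vs mutation: a is rebound to a new list, b still points at the original.
Step by step:
`a = [4, 7, 1]` → a = [4, 7, 1]
`b = a` → b = [4, 7, 1] (same object as a)
`a = [35, 45]` → a = [35, 45]
`b.append(15)` → b = [4, 7, 1, 15]
`print(a)` → prints [35, 45]
`print(b)` → prints [4, 7, 1, 15]

Answer:
[35, 45]
[4, 7, 1, 15]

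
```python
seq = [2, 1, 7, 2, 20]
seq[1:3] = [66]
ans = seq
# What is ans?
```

Trace:
`seq = [2, 1, 7, 2, 20]` → seq = [2, 1, 7, 2, 20]
`seq[1:3] = [66]` → seq = [2, 66, 2, 20]
`ans = seq` → ans = [2, 66, 2, 20]
So ans = [2, 66, 2, 20]

Answer: [2, 66, 2, 20]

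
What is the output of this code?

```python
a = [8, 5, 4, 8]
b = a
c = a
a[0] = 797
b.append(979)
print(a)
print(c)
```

Key concept: multiple aliases.
Step by step:
`a = [8, 5, 4, 8]` → a = [8, 5, 4, 8]
`b = a` → b = [8, 5, 4, 8] (same object as a)
`c = a` → c = [8, 5, 4, 8] (same object as a, b)
`a[0] = 797` → a = [797, 5, 4, 8] (same object as b, c); b = [797, 5, 4, 8] (same object as a, c); c = [797, 5, 4, 8] (same object as a, b)
`b.append(979)` → a = [797, 5, 4, 8, 979] (same object as b, c); b = [797, 5, 4, 8, 979] (same object as a, c); c = [797, 5, 4, 8, 979] (same object as a, b)
`print(a)` → prints [797, 5, 4, 8, 979]
`print(c)` → prints [797, 5, 4, 8, 979]

Answer:
[797, 5, 4, 8, 979]
[797, 5, 4, 8, 979]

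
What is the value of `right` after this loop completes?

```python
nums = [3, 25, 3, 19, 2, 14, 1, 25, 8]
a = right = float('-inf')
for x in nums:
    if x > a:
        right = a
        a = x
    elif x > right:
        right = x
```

Second largest (with repeats) in [3, 25, 3, 19, 2, 14, 1, 25, 8]
`right` takes the values: -inf → 3 → 19 → 25

Answer: 25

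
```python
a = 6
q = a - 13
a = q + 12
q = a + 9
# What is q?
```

Trace:
`a = 6` → a = 6
`q = a - 13` → q = -7
`a = q + 12` → a = 5
`q = a + 9` → q = 14
So q = 14

Answer: 14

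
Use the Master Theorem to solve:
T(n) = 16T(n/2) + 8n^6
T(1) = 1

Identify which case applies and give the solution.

a=16, b=2, f(n)=8n^6. log_2(16) = 4. Since c=6 > 4 and the regularity condition holds (16(n/2)^6 = (16/2^6)n^6 with 16/2^6 < 1), Case 3 applies: T(n) = Θ(f(n)) = O(n^6).

Answer: O(n^6) - Case 3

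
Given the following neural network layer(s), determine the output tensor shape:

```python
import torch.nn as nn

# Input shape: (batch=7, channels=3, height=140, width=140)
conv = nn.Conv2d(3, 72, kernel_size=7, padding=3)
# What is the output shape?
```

Input: (7, 3, 140, 140) -> Output: (7, 72, 140, 140)

Answer: (7, 72, 140, 140)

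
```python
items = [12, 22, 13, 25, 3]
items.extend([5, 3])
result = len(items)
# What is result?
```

Trace:
`items = [12, 22, 13, 25, 3]` → items = [12, 22, 13, 25, 3]
`items.extend([5, 3])` → items = [12, 22, 13, 25, 3, 5, 3]
`result = len(items)` → result = 7
So result = 7

Answer: 7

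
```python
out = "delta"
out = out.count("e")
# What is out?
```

Trace:
`out = "delta"` → out = 'delta'
`out = out.count("e")` → out = 1
So out = 1

Answer: 1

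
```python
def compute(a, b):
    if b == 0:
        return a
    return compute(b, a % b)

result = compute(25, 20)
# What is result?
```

compute(25, 20) -> compute(20, 5) -> compute(5, 0) -> 5

Answer: 5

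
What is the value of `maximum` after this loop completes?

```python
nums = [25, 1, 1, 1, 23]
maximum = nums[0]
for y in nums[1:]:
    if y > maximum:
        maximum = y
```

Maximum of [25, 1, 1, 1, 23]
`maximum` takes the values: 25

Answer: 25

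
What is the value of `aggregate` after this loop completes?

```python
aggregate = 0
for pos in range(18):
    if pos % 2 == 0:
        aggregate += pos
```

Sum of even numbers 0 to 17
`aggregate` takes the values: 0 → 2 → 6 → 12 → 20 → 30 → 42 → 56 → 72

Answer: 72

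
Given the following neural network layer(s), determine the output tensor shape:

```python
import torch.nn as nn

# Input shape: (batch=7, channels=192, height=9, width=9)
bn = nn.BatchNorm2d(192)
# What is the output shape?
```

Input: (7, 192, 9, 9) -> Output: (7, 192, 9, 9)

Answer: (7, 192, 9, 9)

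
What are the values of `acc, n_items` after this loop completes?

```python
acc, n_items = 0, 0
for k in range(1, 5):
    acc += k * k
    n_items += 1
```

Sum of squares and count
`acc, n_items` takes the values: (0, 0) → (1, 0) → (1, 1) → (5, 1) → (5, 2) → (14, 2) → (14, 3) → (30, 3) → (30, 4)

Answer: 30, 4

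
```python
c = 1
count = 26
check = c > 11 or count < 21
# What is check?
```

Trace:
`c = 1` → c = 1
`count = 26` → count = 26
`check = c > 11 or count < 21` → check = False
So check = False

Answer: False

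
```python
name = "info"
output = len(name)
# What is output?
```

Trace:
`name = "info"` → name = 'info'
`output = len(name)` → output = 4
So output = 4

Answer: 4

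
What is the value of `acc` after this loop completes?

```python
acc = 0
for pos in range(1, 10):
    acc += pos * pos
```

Sum of squares 1² to 9² = 285
`acc` takes the values: 0 → 1 → 5 → 14 → 30 → 55 → 91 → 140 → 204 → 285

Answer: 285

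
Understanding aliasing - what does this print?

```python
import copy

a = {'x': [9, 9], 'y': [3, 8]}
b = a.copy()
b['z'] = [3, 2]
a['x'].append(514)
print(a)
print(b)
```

Key concept: shallow copy of dict with mutable values.
Step by step:
`a = {'x': [9, 9], 'y': [3, 8]}` → a = {'x': [9, 9], 'y': [3, 8]}
`b = a.copy()` → b = {'x': [9, 9], 'y': [3, 8]}
`b['z'] = [3, 2]` → b = {'x': [9, 9], 'y': [3, 8], 'z': [3, 2]}
`a['x'].append(514)` → a = {'x': [9, 9, 514], 'y': [3, 8]}; b = {'x': [9, 9, 514], 'y': [3, 8], 'z': [3, 2]}
`print(a)` → prints {'x': [9, 9, 514], 'y': [3, 8]}
`print(b)` → prints {'x': [9, 9, 514], 'y': [3, 8], 'z': [3, 2]}

Answer:
{'x': [9, 9, 514], 'y': [3, 8]}
{'x': [9, 9, 514], 'y': [3, 8], 'z': [3, 2]}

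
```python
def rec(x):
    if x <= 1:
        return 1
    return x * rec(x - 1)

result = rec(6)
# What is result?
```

rec(6) = 6 * 5 * 4 * 3 * 2 * 1 = 720

Answer: 720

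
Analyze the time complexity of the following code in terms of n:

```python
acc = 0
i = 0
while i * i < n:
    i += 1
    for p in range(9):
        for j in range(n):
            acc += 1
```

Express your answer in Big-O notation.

Each loop level contributes: √n × 1 × n. Multiplying the contributions gives O(n√n).

Answer: O(n√n)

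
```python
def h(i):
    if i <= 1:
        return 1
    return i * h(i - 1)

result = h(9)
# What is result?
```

h(9) = 9 * 8 * 7 * 6 * 5 * 4 * 3 * 2 * 1 = 362880

Answer: 362880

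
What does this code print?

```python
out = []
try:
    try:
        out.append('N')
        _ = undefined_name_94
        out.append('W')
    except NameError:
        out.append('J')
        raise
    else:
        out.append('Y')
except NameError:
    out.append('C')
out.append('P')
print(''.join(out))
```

Execution trace: 'N' (inner try body) → 'J' (inner except NameError) → 'C' (outer except NameError) → 'P' (after the try/except). Output: NJCP

Answer: NJCP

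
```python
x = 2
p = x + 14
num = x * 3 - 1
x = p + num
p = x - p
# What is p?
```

Trace:
`x = 2` → x = 2
`p = x + 14` → p = 16
`num = x * 3 - 1` → num = 5
`x = p + num` → x = 21
`p = x - p` → p = 5
So p = 5

Answer: 5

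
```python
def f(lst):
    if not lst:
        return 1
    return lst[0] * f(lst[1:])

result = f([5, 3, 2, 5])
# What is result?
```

Product over [5, 3, 2, 5] = 5 * 3 * 2 * 5 = 150

Answer: 150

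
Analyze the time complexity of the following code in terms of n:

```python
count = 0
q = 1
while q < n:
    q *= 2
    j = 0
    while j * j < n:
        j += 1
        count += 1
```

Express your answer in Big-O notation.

Each loop level contributes: log n × √n. Multiplying the contributions gives O(√n log n).

Answer: O(√n log n)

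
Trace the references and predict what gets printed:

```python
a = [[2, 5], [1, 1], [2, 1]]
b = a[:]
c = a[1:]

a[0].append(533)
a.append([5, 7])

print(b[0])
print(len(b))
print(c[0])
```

Key concept: slice with nested mutation.
Step by step:
`a = [[2, 5], [1, 1], [2, 1]]` → a = [[2, 5], [1, 1], [2, 1]]
`b = a[:]` → b = [[2, 5], [1, 1], [2, 1]]
`c = a[1:]` → c = [[1, 1], [2, 1]]
`a[0].append(533)` → a = [[2, 5, 533], [1, 1], [2, 1]]; b = [[2, 5, 533], [1, 1], [2, 1]]
`a.append([5, 7])` → a = [[2, 5, 533], [1, 1], [2, 1], [5, 7]]
`print(b[0])` → prints [2, 5, 533]
`print(len(b))` → prints 3
`print(c[0])` → prints [1, 1]

Answer:
[2, 5, 533]
3
[1, 1]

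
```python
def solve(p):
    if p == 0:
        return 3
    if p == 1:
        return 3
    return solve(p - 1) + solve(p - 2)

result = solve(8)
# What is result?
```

Build up from base cases: solve(0)=3, solve(1)=3, solve(2)=6, solve(3)=9, solve(4)=15, solve(5)=24, solve(6)=39, ..., solve(8)=102

Answer: 102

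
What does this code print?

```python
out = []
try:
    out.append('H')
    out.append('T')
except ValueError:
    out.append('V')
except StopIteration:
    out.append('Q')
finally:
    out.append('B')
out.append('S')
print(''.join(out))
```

Execution trace: 'H' (try body) → 'T' (try body, no exception) → 'B' (finally) → 'S' (after the try/except). Output: HTBS

Answer: HTBS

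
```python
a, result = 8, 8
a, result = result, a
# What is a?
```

Trace:
`a, result = 8, 8` → a = 8; result = 8
`a, result = result, a` → a = 8; result = 8
So a = 8

Answer: 8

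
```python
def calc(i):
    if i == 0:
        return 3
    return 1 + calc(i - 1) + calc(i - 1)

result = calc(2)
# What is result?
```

calc(i) = 1 + 2·calc(i-1), calc(0)=3. Closed form: (3+1)·2^2 - 1 = 15.

Answer: 15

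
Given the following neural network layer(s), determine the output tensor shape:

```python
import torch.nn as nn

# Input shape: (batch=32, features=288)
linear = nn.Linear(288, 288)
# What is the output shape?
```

Input: (32, 288) -> Output: (32, 288)

Answer: (32, 288)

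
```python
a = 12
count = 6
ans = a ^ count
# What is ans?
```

Trace:
`a = 12` → a = 12
`count = 6` → count = 6
`ans = a ^ count` → ans = 10
So ans = 10

Answer: 10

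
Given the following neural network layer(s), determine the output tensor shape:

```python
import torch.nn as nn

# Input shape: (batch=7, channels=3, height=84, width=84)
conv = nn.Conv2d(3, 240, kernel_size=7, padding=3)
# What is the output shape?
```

Input: (7, 3, 84, 84) -> Output: (7, 240, 84, 84)

Answer: (7, 240, 84, 84)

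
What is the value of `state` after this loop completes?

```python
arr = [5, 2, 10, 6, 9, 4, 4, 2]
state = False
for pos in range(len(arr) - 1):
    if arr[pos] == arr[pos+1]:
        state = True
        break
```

Check consecutive duplicates in [5, 2, 10, 6, 9, 4, 4, 2]
`state` takes the values: False → True

Answer: True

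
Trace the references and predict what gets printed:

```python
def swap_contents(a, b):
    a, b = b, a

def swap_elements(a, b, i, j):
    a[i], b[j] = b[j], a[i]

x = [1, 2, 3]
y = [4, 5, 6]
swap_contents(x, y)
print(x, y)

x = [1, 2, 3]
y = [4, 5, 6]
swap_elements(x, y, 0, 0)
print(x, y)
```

Key concept: parameter rebinding vs mutation.
Step by step:
`x = [1, 2, 3]` → x = [1, 2, 3]
`y = [4, 5, 6]` → y = [4, 5, 6]
`swap_contents(x, y)` → no visible change to tracked variables
`print(x, y)` → prints [1, 2, 3] [4, 5, 6]
`x = [1, 2, 3]` → x = [1, 2, 3]
`y = [4, 5, 6]` → y = [4, 5, 6]
`swap_elements(x, y, 0, 0)` → x = [4, 2, 3]; y = [1, 5, 6]
`print(x, y)` → prints [4, 2, 3] [1, 5, 6]

Answer:
[1, 2, 3] [4, 5, 6]
[4, 2, 3] [1, 5, 6]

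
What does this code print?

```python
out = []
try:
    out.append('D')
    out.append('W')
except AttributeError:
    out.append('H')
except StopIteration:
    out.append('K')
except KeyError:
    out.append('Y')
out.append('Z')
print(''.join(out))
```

Execution trace: 'D' (try body) → 'W' (try body, no exception) → 'Z' (after the try/except). Output: DWZ

Answer: DWZ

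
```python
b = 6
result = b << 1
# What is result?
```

Trace:
`b = 6` → b = 6
`result = b << 1` → result = 12
So result = 12

Answer: 12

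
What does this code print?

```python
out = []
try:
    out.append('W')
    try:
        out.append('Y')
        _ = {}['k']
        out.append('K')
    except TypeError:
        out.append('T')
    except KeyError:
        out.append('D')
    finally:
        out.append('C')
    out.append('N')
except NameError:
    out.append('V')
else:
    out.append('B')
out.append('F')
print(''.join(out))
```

Execution trace: 'W' (try body) → 'Y' (inner try body) → 'D' (inner except KeyError) → 'C' (inner finally) → 'N' (try body, no exception) → 'B' (else) → 'F' (after the try/except). Output: WYDCNBF

Answer: WYDCNBF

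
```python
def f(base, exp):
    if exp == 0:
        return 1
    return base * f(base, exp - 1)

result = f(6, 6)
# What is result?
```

f(6, 6) = 6 * 6 * 6 * 6 * 6 * 6 = 46656

Answer: 46656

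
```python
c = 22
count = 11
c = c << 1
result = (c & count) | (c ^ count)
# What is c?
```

Trace:
`c = 22` → c = 22
`count = 11` → count = 11
`c = c << 1` → c = 44
`result = (c & count) | (c ^ count)` → result = 47
So c = 44

Answer: 44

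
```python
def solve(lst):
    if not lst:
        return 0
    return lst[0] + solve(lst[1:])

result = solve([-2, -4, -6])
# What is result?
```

(-2) + (-4) + (-6) + 0 = -12

Answer: -12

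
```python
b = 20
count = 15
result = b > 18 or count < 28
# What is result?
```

Trace:
`b = 20` → b = 20
`count = 15` → count = 15
`result = b > 18 or count < 28` → result = True
So result = True

Answer: True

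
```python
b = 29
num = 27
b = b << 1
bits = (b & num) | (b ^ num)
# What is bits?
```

Trace:
`b = 29` → b = 29
`num = 27` → num = 27
`b = b << 1` → b = 58
`bits = (b & num) | (b ^ num)` → bits = 59
So bits = 59

Answer: 59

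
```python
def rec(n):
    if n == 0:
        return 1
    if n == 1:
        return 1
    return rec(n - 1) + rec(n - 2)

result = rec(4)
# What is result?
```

Build up from base cases: rec(0)=1, rec(1)=1, rec(2)=2, rec(3)=3, rec(4)=5

Answer: 5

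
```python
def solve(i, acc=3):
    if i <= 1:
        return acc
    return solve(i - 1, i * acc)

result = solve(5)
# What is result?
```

Accumulator trace (n, acc): (5, 3) -> (4, 15) -> (3, 60) -> (2, 180) -> (1, 360) -> return 360

Answer: 360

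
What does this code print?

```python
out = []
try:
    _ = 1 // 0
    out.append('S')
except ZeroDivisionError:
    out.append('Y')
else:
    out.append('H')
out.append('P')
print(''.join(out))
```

Execution trace: 'Y' (except ZeroDivisionError) → 'P' (after the try/except). Output: YP

Answer: YP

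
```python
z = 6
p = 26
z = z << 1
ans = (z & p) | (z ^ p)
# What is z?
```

Trace:
`z = 6` → z = 6
`p = 26` → p = 26
`z = z << 1` → z = 12
`ans = (z & p) | (z ^ p)` → ans = 30
So z = 12

Answer: 12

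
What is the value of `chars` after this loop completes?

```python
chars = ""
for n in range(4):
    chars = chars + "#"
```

Repeat '#' 4 times
`chars` takes the values: "" → "#" → "##" → "###" → "####"

Answer: "####"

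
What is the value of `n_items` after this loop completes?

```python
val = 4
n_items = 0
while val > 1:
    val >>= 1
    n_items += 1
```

Count right shifts until 1
`n_items` takes the values: 0 → 1 → 2

Answer: 2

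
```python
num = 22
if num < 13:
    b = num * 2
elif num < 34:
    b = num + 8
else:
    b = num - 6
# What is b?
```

Trace:
`num = 22` → num = 22
`if num < 13: ...` → num < 13 is False, num < 34 is True → b = 30
So b = 30

Answer: 30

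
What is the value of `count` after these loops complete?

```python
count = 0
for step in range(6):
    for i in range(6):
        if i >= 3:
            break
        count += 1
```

Inner breaks at 3, outer runs 6 times
`count` takes the values: 0 → 1 → 2 → 3 → 4 → 5 → 6 → 7 → 8 → 9 → 10 → 11 → 12 → 13 → 14 → 15 → 16 → 17 → 18

Answer: 18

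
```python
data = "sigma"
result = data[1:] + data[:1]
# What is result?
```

Trace:
`data = "sigma"` → data = 'sigma'
`result = data[1:] + data[:1]` → result = 'igmas'
So result = 'igmas'

Answer: 'igmas'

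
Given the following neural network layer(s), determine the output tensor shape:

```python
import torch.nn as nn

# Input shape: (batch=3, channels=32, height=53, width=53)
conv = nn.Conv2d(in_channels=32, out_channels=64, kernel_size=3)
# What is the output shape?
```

Input: (3, 32, 53, 53) -> Output: (3, 64, 51, 51)

Answer: (3, 64, 51, 51)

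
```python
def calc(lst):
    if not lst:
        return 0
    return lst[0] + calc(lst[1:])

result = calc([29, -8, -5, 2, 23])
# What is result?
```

29 + (-8) + (-5) + 2 + 23 + 0 = 41

Answer: 41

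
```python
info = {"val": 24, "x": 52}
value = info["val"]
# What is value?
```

Trace:
`info = {"val": 24, "x": 52}` → info = {'val': 24, 'x': 52}
`value = info["val"]` → value = 24
So value = 24

Answer: 24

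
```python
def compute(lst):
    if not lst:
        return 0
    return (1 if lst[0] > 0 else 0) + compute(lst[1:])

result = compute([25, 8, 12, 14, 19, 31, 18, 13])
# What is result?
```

Count of positive elements in [25, 8, 12, 14, 19, 31, 18, 13] = 8

Answer: 8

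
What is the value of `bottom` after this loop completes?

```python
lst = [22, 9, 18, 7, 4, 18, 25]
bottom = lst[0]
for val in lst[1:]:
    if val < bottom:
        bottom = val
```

Minimum of [22, 9, 18, 7, 4, 18, 25]
`bottom` takes the values: 22 → 9 → 7 → 4

Answer: 4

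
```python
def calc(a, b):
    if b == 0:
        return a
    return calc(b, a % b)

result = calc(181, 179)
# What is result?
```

calc(181, 179) -> calc(179, 2) -> calc(2, 1) -> calc(1, 0) -> 1

Answer: 1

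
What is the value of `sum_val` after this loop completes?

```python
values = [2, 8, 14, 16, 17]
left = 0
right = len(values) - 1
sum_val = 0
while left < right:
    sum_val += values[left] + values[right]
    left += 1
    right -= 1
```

Sum of pairs from ends
`sum_val` takes the values: 0 → 19 → 43

Answer: 43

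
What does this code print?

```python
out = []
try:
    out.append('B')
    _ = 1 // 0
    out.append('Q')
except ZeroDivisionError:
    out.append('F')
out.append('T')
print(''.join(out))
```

Execution trace: 'B' (try body) → 'F' (except ZeroDivisionError) → 'T' (after the try/except). Output: BFT

Answer: BFT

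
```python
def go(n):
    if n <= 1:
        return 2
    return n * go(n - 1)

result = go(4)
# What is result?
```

go(4) = 4 * 3 * 2 * 2 = 48

Answer: 48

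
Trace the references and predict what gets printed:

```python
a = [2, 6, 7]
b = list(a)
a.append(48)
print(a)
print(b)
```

Key concept: list() constructor creates copy.
Step by step:
`a = [2, 6, 7]` → a = [2, 6, 7]
`b = list(a)` → b = [2, 6, 7]
`a.append(48)` → a = [2, 6, 7, 48]
`print(a)` → prints [2, 6, 7, 48]
`print(b)` → prints [2, 6, 7]

Answer:
[2, 6, 7, 48]
[2, 6, 7]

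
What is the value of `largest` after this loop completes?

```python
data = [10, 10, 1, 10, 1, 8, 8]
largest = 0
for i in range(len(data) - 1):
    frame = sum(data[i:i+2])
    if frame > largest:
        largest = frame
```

Max sum of 2-element window in [10, 10, 1, 10, 1, 8, 8]
`largest` takes the values: 0 → 20

Answer: 20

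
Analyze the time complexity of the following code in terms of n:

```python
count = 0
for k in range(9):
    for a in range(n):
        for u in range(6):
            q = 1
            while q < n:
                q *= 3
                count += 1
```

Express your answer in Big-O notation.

Each loop level contributes: 1 × n × 1 × log n. Multiplying the contributions gives O(n log n).

Answer: O(n log n)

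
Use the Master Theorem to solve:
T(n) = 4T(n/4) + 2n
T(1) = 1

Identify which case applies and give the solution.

a=4, b=4, f(n)=2n. log_4(4) = 1. Since c=1 = 1, Case 2 applies: T(n) = Θ(n^log_b(a) · log n) = O(n log n).

Answer: O(n log n) - Case 2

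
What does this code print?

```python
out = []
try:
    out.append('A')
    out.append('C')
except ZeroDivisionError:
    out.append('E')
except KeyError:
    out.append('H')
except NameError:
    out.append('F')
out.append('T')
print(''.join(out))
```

Execution trace: 'A' (try body) → 'C' (try body, no exception) → 'T' (after the try/except). Output: ACT

Answer: ACT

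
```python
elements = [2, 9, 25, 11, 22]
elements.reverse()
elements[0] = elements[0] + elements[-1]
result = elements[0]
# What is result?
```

Trace:
`elements = [2, 9, 25, 11, 22]` → elements = [2, 9, 25, 11, 22]
`elements.reverse()` → elements = [22, 11, 25, 9, 2]
`elements[0] = elements[0] + elements[-1]` → elements = [24, 11, 25, 9, 2]
`result = elements[0]` → result = 24
So result = 24

Answer: 24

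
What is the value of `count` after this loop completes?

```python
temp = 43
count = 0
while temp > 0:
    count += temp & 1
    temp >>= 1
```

Count set bits in 43 (binary: 0b101011)
`count` takes the values: 0 → 1 → 2 → 3 → 4

Answer: 4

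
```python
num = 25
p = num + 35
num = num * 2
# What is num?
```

Trace:
`num = 25` → num = 25
`p = num + 35` → p = 60
`num = num * 2` → num = 50
So num = 50

Answer: 50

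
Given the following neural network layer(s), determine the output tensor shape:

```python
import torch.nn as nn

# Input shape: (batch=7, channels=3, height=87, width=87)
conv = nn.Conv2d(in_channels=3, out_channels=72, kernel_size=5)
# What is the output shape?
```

Input: (7, 3, 87, 87) -> Output: (7, 72, 83, 83)

Answer: (7, 72, 83, 83)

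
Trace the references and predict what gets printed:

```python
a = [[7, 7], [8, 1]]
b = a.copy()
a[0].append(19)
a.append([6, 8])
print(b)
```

Key concept: shallow copy with nested lists.
Step by step:
`a = [[7, 7], [8, 1]]` → a = [[7, 7], [8, 1]]
`b = a.copy()` → b = [[7, 7], [8, 1]]
`a[0].append(19)` → a = [[7, 7, 19], [8, 1]]; b = [[7, 7, 19], [8, 1]]
`a.append([6, 8])` → a = [[7, 7, 19], [8, 1], [6, 8]]
`print(b)` → prints [[7, 7, 19], [8, 1]]

Answer: [[7, 7, 19], [8, 1]]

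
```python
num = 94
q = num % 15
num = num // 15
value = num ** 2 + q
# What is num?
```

Trace:
`num = 94` → num = 94
`q = num % 15` → q = 4
`num = num // 15` → num = 6
`value = num ** 2 + q` → value = 40
So num = 6

Answer: 6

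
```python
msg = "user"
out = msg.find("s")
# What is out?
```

Trace:
`msg = "user"` → msg = 'user'
`out = msg.find("s")` → out = 1
So out = 1

Answer: 1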